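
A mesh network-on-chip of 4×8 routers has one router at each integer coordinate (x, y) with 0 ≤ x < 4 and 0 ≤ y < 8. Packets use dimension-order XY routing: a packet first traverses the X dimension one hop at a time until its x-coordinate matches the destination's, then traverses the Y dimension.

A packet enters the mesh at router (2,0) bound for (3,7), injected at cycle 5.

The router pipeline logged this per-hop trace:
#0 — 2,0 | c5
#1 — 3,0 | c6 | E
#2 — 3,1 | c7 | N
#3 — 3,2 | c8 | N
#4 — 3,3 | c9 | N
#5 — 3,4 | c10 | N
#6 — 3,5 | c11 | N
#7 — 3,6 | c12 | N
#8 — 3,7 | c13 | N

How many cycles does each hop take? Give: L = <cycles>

Between hops 0 and 1 the cycle counter advances 6 − 5 = 1.
That increment is L by definition: L = 1.

L = 1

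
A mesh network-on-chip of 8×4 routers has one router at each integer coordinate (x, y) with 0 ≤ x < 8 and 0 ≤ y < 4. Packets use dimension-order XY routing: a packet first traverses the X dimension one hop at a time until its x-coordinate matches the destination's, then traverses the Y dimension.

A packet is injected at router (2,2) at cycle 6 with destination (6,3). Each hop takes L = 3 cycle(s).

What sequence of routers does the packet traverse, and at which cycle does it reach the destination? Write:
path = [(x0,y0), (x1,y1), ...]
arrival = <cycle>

#0 — 2,2 | c6
#1 — 3,2 | c9 | E
#2 — 4,2 | c12 | E
#3 — 5,2 | c15 | E
#4 — 6,2 | c18 | E
#5 — 6,3 | c21 | N

path = [(2,2), (3,2), (4,2), (5,2), (6,2), (6,3)]
arrival = 21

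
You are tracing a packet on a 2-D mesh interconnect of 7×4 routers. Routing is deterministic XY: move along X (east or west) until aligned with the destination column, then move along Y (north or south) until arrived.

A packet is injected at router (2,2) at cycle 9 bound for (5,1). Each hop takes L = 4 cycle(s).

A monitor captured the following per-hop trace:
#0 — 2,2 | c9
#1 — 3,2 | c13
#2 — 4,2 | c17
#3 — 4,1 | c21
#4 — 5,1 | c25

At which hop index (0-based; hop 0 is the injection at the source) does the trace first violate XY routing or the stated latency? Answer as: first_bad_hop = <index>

first_bad_hop = 3

[1] (+1,+0) / 4c ⇒ ok
[2] (+1,+0) / 4c ⇒ ok
[3] (+0,-1) / 4c ⇒ BAD: Y-move but x=4≠5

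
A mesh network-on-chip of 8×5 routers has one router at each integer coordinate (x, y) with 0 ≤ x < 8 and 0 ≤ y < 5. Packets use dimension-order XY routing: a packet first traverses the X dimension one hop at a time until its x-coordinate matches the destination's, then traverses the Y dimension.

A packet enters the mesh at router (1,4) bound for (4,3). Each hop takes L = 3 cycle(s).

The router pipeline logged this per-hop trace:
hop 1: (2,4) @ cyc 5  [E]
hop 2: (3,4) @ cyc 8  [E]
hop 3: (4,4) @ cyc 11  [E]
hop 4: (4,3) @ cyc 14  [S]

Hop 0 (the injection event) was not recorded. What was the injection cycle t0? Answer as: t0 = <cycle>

t0 = 2

The first recorded entry is hop 1 at cycle 5.
t0 = cyc[1] − L = 5 − 3 = 2.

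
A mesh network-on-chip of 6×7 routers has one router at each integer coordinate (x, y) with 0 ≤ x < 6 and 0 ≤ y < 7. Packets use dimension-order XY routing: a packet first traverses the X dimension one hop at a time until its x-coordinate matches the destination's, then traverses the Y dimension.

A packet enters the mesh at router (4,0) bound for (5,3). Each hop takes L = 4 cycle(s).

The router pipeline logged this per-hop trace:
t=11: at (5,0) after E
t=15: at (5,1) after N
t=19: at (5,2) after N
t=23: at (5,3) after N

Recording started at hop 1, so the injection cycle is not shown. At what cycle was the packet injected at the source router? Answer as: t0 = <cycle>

Hop 1 reached at cycle 11; hop k is at t0 + k·L.
t0 = cyc[1] − L = 11 − 4 = 7.

t0 = 7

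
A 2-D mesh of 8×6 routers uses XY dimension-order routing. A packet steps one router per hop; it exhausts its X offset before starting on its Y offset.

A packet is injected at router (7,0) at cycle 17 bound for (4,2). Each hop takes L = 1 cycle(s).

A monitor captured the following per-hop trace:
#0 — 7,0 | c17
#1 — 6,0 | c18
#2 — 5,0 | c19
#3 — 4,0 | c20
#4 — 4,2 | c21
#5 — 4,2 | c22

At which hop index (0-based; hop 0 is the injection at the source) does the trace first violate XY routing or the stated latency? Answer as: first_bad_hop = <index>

hop 1: step (-1,+0), +1 cyc — ok
hop 2: step (-1,+0), +1 cyc — ok
hop 3: step (-1,+0), +1 cyc — ok
hop 4: step (+0,+2), +1 cyc — BAD: non-unit step

first_bad_hop = 4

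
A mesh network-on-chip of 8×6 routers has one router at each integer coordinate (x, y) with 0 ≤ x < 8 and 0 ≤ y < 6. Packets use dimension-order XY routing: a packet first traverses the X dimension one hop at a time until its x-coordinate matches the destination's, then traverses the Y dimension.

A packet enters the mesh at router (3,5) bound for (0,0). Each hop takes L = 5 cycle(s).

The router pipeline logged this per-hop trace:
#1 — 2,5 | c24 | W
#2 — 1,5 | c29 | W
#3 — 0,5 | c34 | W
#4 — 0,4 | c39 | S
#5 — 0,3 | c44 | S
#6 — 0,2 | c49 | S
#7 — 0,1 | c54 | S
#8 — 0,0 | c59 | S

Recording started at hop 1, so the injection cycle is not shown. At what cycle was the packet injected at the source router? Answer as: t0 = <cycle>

t0 = 19

cyc[1] = 24 and cyc[k] = t0 + k·L for every k.
t0 = cyc[1] − L = 24 − 5 = 19.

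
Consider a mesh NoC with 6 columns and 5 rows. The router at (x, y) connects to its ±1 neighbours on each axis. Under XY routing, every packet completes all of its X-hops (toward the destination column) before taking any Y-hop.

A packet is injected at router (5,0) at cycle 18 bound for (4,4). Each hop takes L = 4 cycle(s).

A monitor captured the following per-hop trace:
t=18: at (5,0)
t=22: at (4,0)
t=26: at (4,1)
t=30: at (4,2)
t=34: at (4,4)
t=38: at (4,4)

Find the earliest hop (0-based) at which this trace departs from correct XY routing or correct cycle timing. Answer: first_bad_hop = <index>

first_bad_hop = 4

check 1→ d=(-1,0) cyc+4: ok
check 2→ d=(0,1) cyc+4: ok
check 3→ d=(0,1) cyc+4: ok
check 4→ d=(0,2) cyc+4: BAD: non-unit step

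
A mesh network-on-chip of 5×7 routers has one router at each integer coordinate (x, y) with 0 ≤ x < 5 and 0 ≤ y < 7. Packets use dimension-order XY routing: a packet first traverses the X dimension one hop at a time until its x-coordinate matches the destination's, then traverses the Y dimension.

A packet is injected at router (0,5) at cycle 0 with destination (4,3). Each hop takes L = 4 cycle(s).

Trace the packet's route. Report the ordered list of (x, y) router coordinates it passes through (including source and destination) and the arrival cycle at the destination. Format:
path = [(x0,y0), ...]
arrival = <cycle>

path = [(0,5), (1,5), (2,5), (3,5), (4,5), (4,4), (4,3)]
arrival = 24

src (0,5)  cyc=0
E→(1,5)  cyc=4
E→(2,5)  cyc=8
E→(3,5)  cyc=12
E→(4,5)  cyc=16
S→(4,4)  cyc=20
S→(4,3)  cyc=24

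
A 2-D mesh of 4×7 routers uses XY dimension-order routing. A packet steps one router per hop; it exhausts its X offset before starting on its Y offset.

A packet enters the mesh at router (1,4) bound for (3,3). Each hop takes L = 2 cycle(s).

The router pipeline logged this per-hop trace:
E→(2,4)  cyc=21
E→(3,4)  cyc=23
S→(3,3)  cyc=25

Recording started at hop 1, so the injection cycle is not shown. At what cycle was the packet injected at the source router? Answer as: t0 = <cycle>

t0 = 19

Hop 1 reached at cycle 21; hop k is at t0 + k·L.
Therefore t0 = 21 − L = 19.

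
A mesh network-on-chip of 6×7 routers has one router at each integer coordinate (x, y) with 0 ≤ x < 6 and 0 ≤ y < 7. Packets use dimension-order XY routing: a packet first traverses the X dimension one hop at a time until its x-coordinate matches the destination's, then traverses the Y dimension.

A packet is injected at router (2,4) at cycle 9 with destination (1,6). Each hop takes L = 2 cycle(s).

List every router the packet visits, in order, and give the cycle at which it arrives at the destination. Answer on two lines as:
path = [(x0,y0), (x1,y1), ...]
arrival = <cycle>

[0] x=2 y=4 t=9
[1] x=1 y=4 t=11 →W
[2] x=1 y=5 t=13 →N
[3] x=1 y=6 t=15 →N

path = [(2,4), (1,4), (1,5), (1,6)]
arrival = 15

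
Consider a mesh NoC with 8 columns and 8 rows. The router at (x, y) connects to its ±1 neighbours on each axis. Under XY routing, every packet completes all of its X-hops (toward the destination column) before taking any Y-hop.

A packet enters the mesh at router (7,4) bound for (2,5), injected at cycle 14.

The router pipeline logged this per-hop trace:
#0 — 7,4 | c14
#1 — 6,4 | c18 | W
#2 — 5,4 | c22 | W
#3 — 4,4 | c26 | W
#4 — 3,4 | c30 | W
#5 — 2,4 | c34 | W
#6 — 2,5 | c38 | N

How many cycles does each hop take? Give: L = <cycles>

L = 4

Δcyc across hop 0→1: 18 − 14 = 4.
That increment is L by definition: L = 4.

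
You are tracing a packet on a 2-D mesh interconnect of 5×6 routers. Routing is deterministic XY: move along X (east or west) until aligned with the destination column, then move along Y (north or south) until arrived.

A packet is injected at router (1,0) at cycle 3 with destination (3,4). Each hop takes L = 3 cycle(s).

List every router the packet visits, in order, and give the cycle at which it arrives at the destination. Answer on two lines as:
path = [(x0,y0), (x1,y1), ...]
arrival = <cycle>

#0 — 1,0 | c3
#1 — 2,0 | c6 | E
#2 — 3,0 | c9 | E
#3 — 3,1 | c12 | N
#4 — 3,2 | c15 | N
#5 — 3,3 | c18 | N
#6 — 3,4 | c21 | N

path = [(1,0), (2,0), (3,0), (3,1), (3,2), (3,3), (3,4)]
arrival = 21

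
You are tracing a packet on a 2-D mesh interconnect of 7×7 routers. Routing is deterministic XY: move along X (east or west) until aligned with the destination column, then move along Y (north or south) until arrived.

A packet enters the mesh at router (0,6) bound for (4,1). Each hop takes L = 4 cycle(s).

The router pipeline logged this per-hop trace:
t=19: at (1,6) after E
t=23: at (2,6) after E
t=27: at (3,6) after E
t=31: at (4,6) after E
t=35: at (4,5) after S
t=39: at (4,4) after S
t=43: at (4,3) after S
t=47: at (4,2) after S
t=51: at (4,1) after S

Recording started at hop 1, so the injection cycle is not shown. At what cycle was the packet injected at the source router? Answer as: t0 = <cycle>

The first recorded entry is hop 1 at cycle 19.
Subtract one hop: t0 = 19 − 4 = 15.

t0 = 15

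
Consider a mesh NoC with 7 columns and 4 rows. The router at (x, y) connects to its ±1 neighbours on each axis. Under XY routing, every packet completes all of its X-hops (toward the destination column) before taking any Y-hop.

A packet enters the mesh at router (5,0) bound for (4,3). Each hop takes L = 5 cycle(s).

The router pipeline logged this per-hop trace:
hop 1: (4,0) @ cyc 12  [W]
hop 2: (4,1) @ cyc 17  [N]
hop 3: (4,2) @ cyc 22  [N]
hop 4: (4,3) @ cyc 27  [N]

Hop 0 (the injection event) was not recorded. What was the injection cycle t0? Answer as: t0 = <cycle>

t0 = 7

cyc[1] = 12 and cyc[k] = t0 + k·L for every k.
Subtract one hop: t0 = 12 − 5 = 7.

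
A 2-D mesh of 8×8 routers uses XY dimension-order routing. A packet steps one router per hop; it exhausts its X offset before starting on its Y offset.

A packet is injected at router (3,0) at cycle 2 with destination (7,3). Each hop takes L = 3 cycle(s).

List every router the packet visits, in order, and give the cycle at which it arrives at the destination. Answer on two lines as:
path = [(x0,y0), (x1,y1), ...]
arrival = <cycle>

path = [(3,0), (4,0), (5,0), (6,0), (7,0), (7,1), (7,2), (7,3)]
arrival = 23

#0 — 3,0 | c2
#1 — 4,0 | c5 | E
#2 — 5,0 | c8 | E
#3 — 6,0 | c11 | E
#4 — 7,0 | c14 | E
#5 — 7,1 | c17 | N
#6 — 7,2 | c20 | N
#7 — 7,3 | c23 | N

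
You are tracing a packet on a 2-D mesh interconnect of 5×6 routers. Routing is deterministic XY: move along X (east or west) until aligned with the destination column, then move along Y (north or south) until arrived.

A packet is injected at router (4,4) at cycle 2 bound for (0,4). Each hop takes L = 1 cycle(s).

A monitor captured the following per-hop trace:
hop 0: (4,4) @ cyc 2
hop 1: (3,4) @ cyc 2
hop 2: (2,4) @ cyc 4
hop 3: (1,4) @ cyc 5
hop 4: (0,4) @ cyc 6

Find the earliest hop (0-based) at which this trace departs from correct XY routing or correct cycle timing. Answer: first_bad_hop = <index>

  1: Δx=-1 Δy=+0 Δt=0 [BAD: Δcyc=0≠L]

first_bad_hop = 1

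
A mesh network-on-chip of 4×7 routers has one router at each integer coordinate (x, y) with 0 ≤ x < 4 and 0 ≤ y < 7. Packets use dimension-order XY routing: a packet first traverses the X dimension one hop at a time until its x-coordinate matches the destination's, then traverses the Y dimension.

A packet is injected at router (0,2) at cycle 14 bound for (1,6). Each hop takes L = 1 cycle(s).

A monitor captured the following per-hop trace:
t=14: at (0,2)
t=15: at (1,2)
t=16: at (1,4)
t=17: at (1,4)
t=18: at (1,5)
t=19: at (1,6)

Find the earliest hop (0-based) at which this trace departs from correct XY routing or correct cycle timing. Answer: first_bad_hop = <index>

hop 1: step (+1,+0), +1 cyc — ok
hop 2: step (+0,+2), +1 cyc — BAD: non-unit step

first_bad_hop = 2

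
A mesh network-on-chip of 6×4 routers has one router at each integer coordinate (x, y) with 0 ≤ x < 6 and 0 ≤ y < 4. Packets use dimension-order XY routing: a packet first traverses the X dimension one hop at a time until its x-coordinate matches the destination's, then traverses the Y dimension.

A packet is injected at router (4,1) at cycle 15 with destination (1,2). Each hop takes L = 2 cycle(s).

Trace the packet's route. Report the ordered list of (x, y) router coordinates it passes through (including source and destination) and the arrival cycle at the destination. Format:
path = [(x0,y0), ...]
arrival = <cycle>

path = [(4,1), (3,1), (2,1), (1,1), (1,2)]
arrival = 23

#0 — 4,1 | c15
#1 — 3,1 | c17 | W
#2 — 2,1 | c19 | W
#3 — 1,1 | c21 | W
#4 — 1,2 | c23 | N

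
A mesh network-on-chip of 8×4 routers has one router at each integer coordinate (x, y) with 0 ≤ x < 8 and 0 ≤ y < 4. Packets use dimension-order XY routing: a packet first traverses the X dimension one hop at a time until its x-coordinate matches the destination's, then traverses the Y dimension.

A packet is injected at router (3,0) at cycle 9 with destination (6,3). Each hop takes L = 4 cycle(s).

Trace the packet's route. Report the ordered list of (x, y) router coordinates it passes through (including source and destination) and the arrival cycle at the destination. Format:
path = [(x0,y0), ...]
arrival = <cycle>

path = [(3,0), (4,0), (5,0), (6,0), (6,1), (6,2), (6,3)]
arrival = 33

t=9: at (3,0)
t=13: at (4,0) after E
t=17: at (5,0) after E
t=21: at (6,0) after E
t=25: at (6,1) after N
t=29: at (6,2) after N
t=33: at (6,3) after N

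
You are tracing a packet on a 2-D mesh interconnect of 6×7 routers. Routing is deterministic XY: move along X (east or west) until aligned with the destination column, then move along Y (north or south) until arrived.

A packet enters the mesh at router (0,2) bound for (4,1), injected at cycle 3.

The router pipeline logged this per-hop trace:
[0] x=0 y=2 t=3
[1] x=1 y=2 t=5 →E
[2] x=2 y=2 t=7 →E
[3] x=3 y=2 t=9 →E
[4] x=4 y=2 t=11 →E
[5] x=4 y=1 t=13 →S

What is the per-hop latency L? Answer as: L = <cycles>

L = 2

Δcyc across hop 0→1: 5 − 3 = 2.
One hop costs L cycles, so L = 2.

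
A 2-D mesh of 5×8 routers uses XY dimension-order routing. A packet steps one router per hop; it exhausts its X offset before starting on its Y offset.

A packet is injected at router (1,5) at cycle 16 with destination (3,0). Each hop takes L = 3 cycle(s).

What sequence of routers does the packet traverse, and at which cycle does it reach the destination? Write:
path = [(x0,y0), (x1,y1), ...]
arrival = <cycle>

path = [(1,5), (2,5), (3,5), (3,4), (3,3), (3,2), (3,1), (3,0)]
arrival = 37

[0] x=1 y=5 t=16
[1] x=2 y=5 t=19 →E
[2] x=3 y=5 t=22 →E
[3] x=3 y=4 t=25 →S
[4] x=3 y=3 t=28 →S
[5] x=3 y=2 t=31 →S
[6] x=3 y=1 t=34 →S
[7] x=3 y=0 t=37 →S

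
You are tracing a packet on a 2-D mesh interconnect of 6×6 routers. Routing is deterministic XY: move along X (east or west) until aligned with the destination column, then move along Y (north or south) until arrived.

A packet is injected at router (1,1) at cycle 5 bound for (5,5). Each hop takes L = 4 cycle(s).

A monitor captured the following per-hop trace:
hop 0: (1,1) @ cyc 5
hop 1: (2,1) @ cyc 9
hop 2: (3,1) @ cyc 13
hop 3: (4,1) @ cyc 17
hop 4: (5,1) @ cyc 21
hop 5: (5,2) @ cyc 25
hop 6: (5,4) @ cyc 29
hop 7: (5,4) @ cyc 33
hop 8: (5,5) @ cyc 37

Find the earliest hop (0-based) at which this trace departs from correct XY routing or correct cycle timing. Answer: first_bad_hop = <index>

first_bad_hop = 6

check 1→ d=(1,0) cyc+4: ok
check 2→ d=(1,0) cyc+4: ok
check 3→ d=(1,0) cyc+4: ok
check 4→ d=(1,0) cyc+4: ok
check 5→ d=(0,1) cyc+4: ok
check 6→ d=(0,2) cyc+4: BAD: non-unit step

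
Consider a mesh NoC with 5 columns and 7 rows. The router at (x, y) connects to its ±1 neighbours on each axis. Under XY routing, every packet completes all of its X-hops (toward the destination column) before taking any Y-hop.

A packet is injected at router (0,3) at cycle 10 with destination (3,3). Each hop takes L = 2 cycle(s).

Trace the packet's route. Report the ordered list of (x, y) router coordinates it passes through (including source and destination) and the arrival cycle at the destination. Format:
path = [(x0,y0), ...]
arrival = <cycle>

hop 0: (0,3) @ cyc 10
hop 1: (1,3) @ cyc 12  [E]
hop 2: (2,3) @ cyc 14  [E]
hop 3: (3,3) @ cyc 16  [E]

path = [(0,3), (1,3), (2,3), (3,3)]
arrival = 16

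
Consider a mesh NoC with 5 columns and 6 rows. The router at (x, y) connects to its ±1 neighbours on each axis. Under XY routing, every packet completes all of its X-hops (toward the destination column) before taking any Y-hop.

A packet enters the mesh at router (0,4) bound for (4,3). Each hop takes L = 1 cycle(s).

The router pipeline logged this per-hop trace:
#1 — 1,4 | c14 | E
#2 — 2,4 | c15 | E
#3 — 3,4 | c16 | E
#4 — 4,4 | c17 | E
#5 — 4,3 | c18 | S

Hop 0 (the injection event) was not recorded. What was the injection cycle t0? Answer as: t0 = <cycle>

Hop 1 reached at cycle 14; hop k is at t0 + k·L.
Therefore t0 = 14 − L = 13.

t0 = 13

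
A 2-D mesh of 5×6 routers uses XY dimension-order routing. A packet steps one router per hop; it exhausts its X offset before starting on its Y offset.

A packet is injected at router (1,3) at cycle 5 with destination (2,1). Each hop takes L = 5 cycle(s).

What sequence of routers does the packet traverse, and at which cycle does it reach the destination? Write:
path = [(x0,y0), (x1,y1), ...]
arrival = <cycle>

path = [(1,3), (2,3), (2,2), (2,1)]
arrival = 20

t=5: at (1,3)
t=10: at (2,3) after E
t=15: at (2,2) after S
t=20: at (2,1) after S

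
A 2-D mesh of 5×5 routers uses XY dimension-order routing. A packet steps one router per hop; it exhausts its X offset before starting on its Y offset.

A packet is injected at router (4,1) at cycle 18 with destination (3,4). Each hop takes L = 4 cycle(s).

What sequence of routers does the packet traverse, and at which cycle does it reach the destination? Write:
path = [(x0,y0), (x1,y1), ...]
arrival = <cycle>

hop 0: (4,1) @ cyc 18
hop 1: (3,1) @ cyc 22  [W]
hop 2: (3,2) @ cyc 26  [N]
hop 3: (3,3) @ cyc 30  [N]
hop 4: (3,4) @ cyc 34  [N]

path = [(4,1), (3,1), (3,2), (3,3), (3,4)]
arrival = 34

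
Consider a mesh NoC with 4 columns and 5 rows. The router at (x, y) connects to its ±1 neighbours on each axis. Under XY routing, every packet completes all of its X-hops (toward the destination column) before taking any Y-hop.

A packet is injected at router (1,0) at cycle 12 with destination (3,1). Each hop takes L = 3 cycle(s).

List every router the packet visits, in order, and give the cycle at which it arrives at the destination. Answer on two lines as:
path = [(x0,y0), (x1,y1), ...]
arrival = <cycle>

path = [(1,0), (2,0), (3,0), (3,1)]
arrival = 21

src (1,0)  cyc=12
E→(2,0)  cyc=15
E→(3,0)  cyc=18
N→(3,1)  cyc=21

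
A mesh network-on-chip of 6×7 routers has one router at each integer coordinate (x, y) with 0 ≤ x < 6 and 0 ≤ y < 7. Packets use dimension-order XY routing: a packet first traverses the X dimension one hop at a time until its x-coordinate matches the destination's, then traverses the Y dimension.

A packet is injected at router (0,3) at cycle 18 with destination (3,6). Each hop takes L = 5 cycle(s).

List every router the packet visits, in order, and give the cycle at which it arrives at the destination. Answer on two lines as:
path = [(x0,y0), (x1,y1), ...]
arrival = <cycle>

path = [(0,3), (1,3), (2,3), (3,3), (3,4), (3,5), (3,6)]
arrival = 48

hop 0: (0,3) @ cyc 18
hop 1: (1,3) @ cyc 23  [E]
hop 2: (2,3) @ cyc 28  [E]
hop 3: (3,3) @ cyc 33  [E]
hop 4: (3,4) @ cyc 38  [N]
hop 5: (3,5) @ cyc 43  [N]
hop 6: (3,6) @ cyc 48  [N]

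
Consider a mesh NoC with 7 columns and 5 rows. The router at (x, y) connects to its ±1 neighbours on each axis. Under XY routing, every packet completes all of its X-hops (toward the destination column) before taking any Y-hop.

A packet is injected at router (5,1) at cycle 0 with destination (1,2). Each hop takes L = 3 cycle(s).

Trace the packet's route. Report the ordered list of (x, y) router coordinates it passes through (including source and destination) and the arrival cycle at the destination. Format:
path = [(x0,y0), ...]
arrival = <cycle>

[0] x=5 y=1 t=0
[1] x=4 y=1 t=3 →W
[2] x=3 y=1 t=6 →W
[3] x=2 y=1 t=9 →W
[4] x=1 y=1 t=12 →W
[5] x=1 y=2 t=15 →N

path = [(5,1), (4,1), (3,1), (2,1), (1,1), (1,2)]
arrival = 15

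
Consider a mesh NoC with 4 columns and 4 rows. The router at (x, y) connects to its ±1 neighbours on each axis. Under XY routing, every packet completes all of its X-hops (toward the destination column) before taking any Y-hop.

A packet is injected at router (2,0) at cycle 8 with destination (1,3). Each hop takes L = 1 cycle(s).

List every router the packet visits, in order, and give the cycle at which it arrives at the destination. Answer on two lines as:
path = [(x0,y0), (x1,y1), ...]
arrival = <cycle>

path = [(2,0), (1,0), (1,1), (1,2), (1,3)]
arrival = 12

hop 0: (2,0) @ cyc 8
hop 1: (1,0) @ cyc 9  [W]
hop 2: (1,1) @ cyc 10  [N]
hop 3: (1,2) @ cyc 11  [N]
hop 4: (1,3) @ cyc 12  [N]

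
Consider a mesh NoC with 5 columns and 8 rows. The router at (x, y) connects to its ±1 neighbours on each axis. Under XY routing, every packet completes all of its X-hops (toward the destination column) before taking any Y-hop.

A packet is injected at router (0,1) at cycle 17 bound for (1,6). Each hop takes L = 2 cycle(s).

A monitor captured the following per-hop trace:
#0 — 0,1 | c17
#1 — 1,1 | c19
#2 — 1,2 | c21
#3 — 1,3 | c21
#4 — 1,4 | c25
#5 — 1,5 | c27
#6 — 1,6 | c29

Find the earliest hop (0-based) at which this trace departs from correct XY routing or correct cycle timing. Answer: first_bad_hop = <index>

hop 1: step (+1,+0), +2 cyc — ok
hop 2: step (+0,+1), +2 cyc — ok
hop 3: step (+0,+1), +0 cyc — BAD: Δcyc=0≠L

first_bad_hop = 3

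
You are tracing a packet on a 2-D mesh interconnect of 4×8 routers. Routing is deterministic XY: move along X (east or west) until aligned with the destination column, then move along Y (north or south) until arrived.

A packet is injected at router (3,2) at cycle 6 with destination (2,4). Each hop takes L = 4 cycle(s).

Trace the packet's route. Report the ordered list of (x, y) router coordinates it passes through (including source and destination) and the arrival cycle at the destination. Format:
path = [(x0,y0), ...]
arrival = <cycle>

[0] x=3 y=2 t=6
[1] x=2 y=2 t=10 →W
[2] x=2 y=3 t=14 →N
[3] x=2 y=4 t=18 →N

path = [(3,2), (2,2), (2,3), (2,4)]
arrival = 18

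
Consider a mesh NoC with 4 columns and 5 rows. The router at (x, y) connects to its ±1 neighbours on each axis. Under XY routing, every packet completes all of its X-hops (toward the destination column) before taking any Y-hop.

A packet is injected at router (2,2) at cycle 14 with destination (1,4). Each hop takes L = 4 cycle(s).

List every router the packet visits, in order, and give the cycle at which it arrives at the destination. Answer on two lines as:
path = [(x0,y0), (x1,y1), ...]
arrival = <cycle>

path = [(2,2), (1,2), (1,3), (1,4)]
arrival = 26

[0] x=2 y=2 t=14
[1] x=1 y=2 t=18 →W
[2] x=1 y=3 t=22 →N
[3] x=1 y=4 t=26 →N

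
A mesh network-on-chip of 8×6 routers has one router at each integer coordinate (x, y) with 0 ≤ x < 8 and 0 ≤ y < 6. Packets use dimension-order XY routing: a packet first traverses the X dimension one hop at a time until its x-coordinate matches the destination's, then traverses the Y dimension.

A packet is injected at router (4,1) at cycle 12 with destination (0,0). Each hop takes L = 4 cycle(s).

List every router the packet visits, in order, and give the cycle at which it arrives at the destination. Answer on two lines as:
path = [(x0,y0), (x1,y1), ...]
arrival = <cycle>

path = [(4,1), (3,1), (2,1), (1,1), (0,1), (0,0)]
arrival = 32

src (4,1)  cyc=12
W→(3,1)  cyc=16
W→(2,1)  cyc=20
W→(1,1)  cyc=24
W→(0,1)  cyc=28
S→(0,0)  cyc=32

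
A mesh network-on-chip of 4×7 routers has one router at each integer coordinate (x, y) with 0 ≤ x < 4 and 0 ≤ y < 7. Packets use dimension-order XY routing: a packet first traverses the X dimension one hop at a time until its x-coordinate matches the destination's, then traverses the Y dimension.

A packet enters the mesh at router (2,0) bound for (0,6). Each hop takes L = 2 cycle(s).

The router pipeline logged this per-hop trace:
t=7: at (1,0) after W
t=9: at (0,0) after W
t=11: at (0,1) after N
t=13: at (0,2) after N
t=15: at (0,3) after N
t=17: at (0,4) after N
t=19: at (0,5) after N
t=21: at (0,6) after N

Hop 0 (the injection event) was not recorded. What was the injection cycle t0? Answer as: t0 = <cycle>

t0 = 5

Hop 1 reached at cycle 7; hop k is at t0 + k·L.
t0 = cyc[1] − L = 7 − 2 = 5.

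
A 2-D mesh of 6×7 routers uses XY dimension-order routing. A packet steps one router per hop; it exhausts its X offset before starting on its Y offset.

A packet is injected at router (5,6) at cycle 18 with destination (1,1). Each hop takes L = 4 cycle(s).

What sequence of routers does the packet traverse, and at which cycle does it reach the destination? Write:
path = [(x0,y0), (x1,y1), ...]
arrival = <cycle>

#0 — 5,6 | c18
#1 — 4,6 | c22 | W
#2 — 3,6 | c26 | W
#3 — 2,6 | c30 | W
#4 — 1,6 | c34 | W
#5 — 1,5 | c38 | S
#6 — 1,4 | c42 | S
#7 — 1,3 | c46 | S
#8 — 1,2 | c50 | S
#9 — 1,1 | c54 | S

path = [(5,6), (4,6), (3,6), (2,6), (1,6), (1,5), (1,4), (1,3), (1,2), (1,1)]
arrival = 54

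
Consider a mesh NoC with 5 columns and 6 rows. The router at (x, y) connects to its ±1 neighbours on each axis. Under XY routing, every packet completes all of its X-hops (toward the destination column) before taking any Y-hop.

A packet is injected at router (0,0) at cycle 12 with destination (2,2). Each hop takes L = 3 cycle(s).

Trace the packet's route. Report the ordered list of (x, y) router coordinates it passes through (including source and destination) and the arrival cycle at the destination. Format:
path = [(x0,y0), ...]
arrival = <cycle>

path = [(0,0), (1,0), (2,0), (2,1), (2,2)]
arrival = 24

src (0,0)  cyc=12
E→(1,0)  cyc=15
E→(2,0)  cyc=18
N→(2,1)  cyc=21
N→(2,2)  cyc=24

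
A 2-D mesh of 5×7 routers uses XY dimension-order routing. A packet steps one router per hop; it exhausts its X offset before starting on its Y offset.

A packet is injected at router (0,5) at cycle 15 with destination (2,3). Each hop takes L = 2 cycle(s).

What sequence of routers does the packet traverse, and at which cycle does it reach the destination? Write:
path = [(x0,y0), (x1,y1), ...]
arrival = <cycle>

t=15: at (0,5)
t=17: at (1,5) after E
t=19: at (2,5) after E
t=21: at (2,4) after S
t=23: at (2,3) after S

path = [(0,5), (1,5), (2,5), (2,4), (2,3)]
arrival = 23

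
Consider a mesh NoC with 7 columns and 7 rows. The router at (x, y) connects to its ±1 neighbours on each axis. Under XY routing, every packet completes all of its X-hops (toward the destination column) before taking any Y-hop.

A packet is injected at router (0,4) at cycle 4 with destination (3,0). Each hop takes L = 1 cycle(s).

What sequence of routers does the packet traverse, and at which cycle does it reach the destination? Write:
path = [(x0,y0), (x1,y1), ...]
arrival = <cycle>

path = [(0,4), (1,4), (2,4), (3,4), (3,3), (3,2), (3,1), (3,0)]
arrival = 11

src (0,4)  cyc=4
E→(1,4)  cyc=5
E→(2,4)  cyc=6
E→(3,4)  cyc=7
S→(3,3)  cyc=8
S→(3,2)  cyc=9
S→(3,1)  cyc=10
S→(3,0)  cyc=11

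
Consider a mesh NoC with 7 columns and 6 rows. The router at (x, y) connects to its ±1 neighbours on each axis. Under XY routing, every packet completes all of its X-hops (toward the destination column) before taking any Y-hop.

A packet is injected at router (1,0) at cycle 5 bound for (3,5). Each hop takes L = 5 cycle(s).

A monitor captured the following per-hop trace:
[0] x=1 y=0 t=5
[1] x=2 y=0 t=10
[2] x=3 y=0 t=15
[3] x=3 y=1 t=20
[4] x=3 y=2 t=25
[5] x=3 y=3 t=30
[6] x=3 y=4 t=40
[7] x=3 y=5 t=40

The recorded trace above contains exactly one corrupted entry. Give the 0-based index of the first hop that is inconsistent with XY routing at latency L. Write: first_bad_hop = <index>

check 1→ d=(1,0) cyc+5: ok
check 2→ d=(1,0) cyc+5: ok
check 3→ d=(0,1) cyc+5: ok
check 4→ d=(0,1) cyc+5: ok
check 5→ d=(0,1) cyc+5: ok
check 6→ d=(0,1) cyc+10: BAD: Δcyc=10≠L

first_bad_hop = 6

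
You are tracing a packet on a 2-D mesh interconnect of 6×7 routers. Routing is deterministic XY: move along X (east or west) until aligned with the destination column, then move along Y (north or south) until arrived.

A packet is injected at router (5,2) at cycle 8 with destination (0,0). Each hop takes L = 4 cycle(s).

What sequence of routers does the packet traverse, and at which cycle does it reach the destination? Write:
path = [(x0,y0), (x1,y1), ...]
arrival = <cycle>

t=8: at (5,2)
t=12: at (4,2) after W
t=16: at (3,2) after W
t=20: at (2,2) after W
t=24: at (1,2) after W
t=28: at (0,2) after W
t=32: at (0,1) after S
t=36: at (0,0) after S

path = [(5,2), (4,2), (3,2), (2,2), (1,2), (0,2), (0,1), (0,0)]
arrival = 36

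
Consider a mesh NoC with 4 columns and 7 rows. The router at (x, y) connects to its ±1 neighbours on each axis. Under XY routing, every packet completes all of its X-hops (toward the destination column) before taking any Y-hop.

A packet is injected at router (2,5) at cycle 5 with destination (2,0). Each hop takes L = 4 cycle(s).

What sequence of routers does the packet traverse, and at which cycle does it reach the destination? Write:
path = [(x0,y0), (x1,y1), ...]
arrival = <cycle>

path = [(2,5), (2,4), (2,3), (2,2), (2,1), (2,0)]
arrival = 25

t=5: at (2,5)
t=9: at (2,4) after S
t=13: at (2,3) after S
t=17: at (2,2) after S
t=21: at (2,1) after S
t=25: at (2,0) after S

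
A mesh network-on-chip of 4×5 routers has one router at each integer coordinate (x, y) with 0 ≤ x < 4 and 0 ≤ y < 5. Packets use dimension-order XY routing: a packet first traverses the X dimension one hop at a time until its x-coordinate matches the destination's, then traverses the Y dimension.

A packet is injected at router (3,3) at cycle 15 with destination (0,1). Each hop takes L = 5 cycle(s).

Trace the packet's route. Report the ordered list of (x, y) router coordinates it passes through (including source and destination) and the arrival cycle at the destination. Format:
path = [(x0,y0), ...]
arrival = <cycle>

path = [(3,3), (2,3), (1,3), (0,3), (0,2), (0,1)]
arrival = 40

[0] x=3 y=3 t=15
[1] x=2 y=3 t=20 →W
[2] x=1 y=3 t=25 →W
[3] x=0 y=3 t=30 →W
[4] x=0 y=2 t=35 →S
[5] x=0 y=1 t=40 →S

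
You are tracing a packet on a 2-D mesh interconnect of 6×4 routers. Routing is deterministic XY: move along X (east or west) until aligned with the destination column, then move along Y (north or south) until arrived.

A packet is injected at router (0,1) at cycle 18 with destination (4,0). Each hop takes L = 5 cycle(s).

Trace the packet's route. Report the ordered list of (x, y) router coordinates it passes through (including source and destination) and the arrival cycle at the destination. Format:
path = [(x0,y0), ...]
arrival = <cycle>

#0 — 0,1 | c18
#1 — 1,1 | c23 | E
#2 — 2,1 | c28 | E
#3 — 3,1 | c33 | E
#4 — 4,1 | c38 | E
#5 — 4,0 | c43 | S

path = [(0,1), (1,1), (2,1), (3,1), (4,1), (4,0)]
arrival = 43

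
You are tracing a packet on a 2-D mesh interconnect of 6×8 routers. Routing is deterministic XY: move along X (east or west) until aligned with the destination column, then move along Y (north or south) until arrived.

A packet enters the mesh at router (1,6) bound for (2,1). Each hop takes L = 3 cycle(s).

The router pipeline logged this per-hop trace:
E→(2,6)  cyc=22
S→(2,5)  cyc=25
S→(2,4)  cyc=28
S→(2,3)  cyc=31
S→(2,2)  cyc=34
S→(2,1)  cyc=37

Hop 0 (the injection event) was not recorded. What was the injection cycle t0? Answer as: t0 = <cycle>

The first recorded entry is hop 1 at cycle 22.
So t0 = 22 − 1·3 = 19.

t0 = 19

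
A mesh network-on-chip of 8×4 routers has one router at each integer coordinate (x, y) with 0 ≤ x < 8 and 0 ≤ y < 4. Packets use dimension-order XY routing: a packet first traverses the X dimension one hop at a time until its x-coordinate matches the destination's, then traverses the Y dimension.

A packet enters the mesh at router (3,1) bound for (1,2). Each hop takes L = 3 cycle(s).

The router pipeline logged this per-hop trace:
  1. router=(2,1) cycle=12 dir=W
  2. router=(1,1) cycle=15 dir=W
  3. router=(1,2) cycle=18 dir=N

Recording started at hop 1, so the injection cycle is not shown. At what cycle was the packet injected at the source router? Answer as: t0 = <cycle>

t0 = 9

Hop 1 reached at cycle 12; hop k is at t0 + k·L.
t0 = cyc[1] − L = 12 − 3 = 9.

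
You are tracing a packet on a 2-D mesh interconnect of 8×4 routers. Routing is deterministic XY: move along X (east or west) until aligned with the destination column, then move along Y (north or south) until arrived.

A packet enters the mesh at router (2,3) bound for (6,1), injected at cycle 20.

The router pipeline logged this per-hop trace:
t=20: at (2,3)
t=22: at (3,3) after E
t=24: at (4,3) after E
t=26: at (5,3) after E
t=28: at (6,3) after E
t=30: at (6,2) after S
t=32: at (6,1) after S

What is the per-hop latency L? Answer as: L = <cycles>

L = 2

From hop 0 (20) to hop 1 (22): +2 cycles.
Per-hop latency L = Δcyc = 2.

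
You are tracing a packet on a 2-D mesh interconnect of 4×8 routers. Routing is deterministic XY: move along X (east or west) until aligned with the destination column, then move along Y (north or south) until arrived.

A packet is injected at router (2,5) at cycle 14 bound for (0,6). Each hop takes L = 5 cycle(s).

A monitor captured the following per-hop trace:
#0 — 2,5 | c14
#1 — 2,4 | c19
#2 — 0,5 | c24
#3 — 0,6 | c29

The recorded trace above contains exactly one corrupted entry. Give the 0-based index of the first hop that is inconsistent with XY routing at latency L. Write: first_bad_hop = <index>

first_bad_hop = 1

hop 1: step (+0,-1), +5 cyc — BAD: Y-move but x=2≠0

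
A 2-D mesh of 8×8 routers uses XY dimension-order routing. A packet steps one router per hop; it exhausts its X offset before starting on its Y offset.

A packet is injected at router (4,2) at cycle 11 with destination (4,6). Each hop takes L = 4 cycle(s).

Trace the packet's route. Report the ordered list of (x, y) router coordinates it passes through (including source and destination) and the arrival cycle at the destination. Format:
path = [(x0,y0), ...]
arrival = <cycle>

path = [(4,2), (4,3), (4,4), (4,5), (4,6)]
arrival = 27

[0] x=4 y=2 t=11
[1] x=4 y=3 t=15 →N
[2] x=4 y=4 t=19 →N
[3] x=4 y=5 t=23 →N
[4] x=4 y=6 t=27 →N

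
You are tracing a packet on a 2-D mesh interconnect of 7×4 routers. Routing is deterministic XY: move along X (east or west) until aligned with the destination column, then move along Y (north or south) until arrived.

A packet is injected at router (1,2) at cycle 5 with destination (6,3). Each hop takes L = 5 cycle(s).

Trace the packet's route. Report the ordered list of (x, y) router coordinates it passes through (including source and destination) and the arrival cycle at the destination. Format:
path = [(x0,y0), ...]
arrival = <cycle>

path = [(1,2), (2,2), (3,2), (4,2), (5,2), (6,2), (6,3)]
arrival = 35

#0 — 1,2 | c5
#1 — 2,2 | c10 | E
#2 — 3,2 | c15 | E
#3 — 4,2 | c20 | E
#4 — 5,2 | c25 | E
#5 — 6,2 | c30 | E
#6 — 6,3 | c35 | N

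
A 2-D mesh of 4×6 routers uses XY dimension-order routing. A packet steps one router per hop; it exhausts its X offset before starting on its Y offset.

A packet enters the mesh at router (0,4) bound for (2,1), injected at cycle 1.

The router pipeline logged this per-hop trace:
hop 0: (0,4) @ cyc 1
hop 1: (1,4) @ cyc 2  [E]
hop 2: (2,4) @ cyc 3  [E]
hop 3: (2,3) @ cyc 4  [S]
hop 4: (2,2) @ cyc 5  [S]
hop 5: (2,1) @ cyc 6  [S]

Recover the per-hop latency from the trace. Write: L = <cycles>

L = 1

From hop 0 (1) to hop 1 (2): +1 cycles.
That increment is L by definition: L = 1.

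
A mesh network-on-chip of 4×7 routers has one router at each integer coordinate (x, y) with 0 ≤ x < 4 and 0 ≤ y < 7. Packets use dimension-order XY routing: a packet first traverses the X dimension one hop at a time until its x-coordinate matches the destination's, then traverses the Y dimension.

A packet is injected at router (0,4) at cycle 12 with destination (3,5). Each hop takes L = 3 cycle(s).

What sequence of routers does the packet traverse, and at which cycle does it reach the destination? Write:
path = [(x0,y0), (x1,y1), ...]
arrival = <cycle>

path = [(0,4), (1,4), (2,4), (3,4), (3,5)]
arrival = 24

src (0,4)  cyc=12
E→(1,4)  cyc=15
E→(2,4)  cyc=18
E→(3,4)  cyc=21
N→(3,5)  cyc=24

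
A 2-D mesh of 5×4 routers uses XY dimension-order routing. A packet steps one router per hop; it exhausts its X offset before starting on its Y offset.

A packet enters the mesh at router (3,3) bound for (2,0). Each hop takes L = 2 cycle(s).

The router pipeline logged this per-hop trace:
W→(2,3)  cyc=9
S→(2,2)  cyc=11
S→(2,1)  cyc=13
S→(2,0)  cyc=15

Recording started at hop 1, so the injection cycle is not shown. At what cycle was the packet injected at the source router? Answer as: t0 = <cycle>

The first recorded entry is hop 1 at cycle 9.
t0 = cyc[1] − L = 9 − 2 = 7.

t0 = 7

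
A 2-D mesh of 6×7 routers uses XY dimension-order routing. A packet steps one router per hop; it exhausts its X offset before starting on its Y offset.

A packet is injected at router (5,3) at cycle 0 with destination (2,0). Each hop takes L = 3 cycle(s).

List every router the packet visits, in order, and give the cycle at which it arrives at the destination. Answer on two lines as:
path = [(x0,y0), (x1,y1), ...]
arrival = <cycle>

hop 0: (5,3) @ cyc 0
hop 1: (4,3) @ cyc 3  [W]
hop 2: (3,3) @ cyc 6  [W]
hop 3: (2,3) @ cyc 9  [W]
hop 4: (2,2) @ cyc 12  [S]
hop 5: (2,1) @ cyc 15  [S]
hop 6: (2,0) @ cyc 18  [S]

path = [(5,3), (4,3), (3,3), (2,3), (2,2), (2,1), (2,0)]
arrival = 18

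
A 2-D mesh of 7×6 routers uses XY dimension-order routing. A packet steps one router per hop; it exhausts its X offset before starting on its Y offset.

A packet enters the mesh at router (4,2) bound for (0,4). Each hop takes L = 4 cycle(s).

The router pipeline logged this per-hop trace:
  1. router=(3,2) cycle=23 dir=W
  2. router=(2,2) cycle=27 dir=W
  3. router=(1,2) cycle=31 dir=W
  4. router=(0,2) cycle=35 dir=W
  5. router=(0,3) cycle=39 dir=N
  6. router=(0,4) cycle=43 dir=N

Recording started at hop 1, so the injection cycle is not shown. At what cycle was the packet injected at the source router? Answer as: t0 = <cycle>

cyc[1] = 23 and cyc[k] = t0 + k·L for every k.
So t0 = 23 − 1·4 = 19.

t0 = 19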